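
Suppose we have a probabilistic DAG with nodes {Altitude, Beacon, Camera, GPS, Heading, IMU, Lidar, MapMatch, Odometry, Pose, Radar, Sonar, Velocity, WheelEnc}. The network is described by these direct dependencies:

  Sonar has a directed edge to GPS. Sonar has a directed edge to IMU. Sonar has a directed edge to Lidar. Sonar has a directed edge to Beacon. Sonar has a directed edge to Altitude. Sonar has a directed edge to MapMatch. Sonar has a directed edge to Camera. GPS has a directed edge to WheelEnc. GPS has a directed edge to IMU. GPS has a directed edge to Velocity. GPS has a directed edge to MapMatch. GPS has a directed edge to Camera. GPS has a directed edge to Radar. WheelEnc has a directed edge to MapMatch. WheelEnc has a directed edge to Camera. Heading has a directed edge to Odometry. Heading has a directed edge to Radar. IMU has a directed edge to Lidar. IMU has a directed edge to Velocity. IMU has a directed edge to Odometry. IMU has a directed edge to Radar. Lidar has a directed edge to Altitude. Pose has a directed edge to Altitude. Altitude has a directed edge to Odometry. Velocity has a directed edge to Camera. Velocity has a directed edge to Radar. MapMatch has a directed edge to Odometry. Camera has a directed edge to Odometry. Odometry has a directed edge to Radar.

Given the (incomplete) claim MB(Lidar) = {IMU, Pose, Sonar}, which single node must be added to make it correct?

Parents of Lidar: IMU, Sonar.
Ch(Lidar) = {Altitude}.
For each child, the remaining parents (spouses of Lidar):
  parents(Altitude) \ {Lidar} = {Pose, Sonar}.
MB(Lidar) = {Altitude, IMU, Pose, Sonar}.
Comparing with the claimed set, Altitude is missing.

Altitude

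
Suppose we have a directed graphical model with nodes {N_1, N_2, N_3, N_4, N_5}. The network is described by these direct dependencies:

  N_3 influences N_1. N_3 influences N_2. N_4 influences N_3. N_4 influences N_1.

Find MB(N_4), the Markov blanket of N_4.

Recall MB(v) = parents ∪ children ∪ spouses, where spouses are the other parents of v's children.
Pa(N_4) = {}.
N_4 has children N_1, N_3.
Co-parents of N_4 (other parents of its children):
  N_3 has no other parent.
  N_1 also has parent N_3.
Taking the union gives {N_1, N_3}.

{N_1, N_3}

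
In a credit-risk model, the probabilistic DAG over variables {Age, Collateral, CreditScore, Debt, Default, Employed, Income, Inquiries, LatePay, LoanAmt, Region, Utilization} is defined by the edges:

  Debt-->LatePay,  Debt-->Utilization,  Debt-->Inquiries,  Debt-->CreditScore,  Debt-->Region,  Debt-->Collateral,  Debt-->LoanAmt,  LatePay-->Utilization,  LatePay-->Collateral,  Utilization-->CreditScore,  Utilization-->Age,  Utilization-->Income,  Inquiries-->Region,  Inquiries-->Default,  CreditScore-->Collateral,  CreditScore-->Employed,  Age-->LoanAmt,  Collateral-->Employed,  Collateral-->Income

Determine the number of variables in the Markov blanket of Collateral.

6

Collateral has parents CreditScore, Debt, LatePay.
Children of Collateral: Employed, Income.
Other parents of Collateral's children:
  Employed's other parent is CreditScore.
  Income's other parent is Utilization.
MB(Collateral) = {CreditScore, Debt, Employed, Income, LatePay, Utilization}, which has 6 nodes.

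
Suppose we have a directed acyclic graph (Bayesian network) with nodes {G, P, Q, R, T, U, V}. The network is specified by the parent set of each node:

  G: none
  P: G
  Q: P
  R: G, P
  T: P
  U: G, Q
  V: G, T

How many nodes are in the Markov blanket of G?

By definition, MB(G) is built from G's parents, G's children, and the co-parents of G.
Pa(G) = {}.
G has children P, R, U, V.
For each child, the remaining parents (spouses of G):
  P has no other parent.
  R also has parent P.
  parents(U) \ {G} = {Q}.
  V also has parent T.
MB(G) = {P, Q, R, T, U, V}, which has 6 nodes.

6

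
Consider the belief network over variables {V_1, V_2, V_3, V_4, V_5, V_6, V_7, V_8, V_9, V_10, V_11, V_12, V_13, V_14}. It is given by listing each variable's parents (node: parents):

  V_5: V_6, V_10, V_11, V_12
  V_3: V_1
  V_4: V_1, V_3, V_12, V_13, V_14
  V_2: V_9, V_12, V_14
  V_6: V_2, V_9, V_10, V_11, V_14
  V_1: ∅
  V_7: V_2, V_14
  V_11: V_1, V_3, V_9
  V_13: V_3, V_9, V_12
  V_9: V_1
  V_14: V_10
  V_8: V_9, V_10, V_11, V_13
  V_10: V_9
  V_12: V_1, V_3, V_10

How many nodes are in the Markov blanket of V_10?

11

A node's Markov blanket = Pa ∪ Ch ∪ (parents of Ch other than the node itself).
V_10 has parent V_9.
Ch(V_10) = {V_5, V_6, V_8, V_12, V_14}.
For each child, the remaining parents (spouses of V_10):
  parents(V_12) \ {V_10} = {V_1, V_3}.
  V_14: no additional parents.
  V_6 also has parents V_2, V_9, V_11, V_14.
  V_8 also has parents V_9, V_11, V_13.
  parents(V_5) \ {V_10} = {V_6, V_11, V_12}.
MB(V_10) = {V_1, V_2, V_3, V_5, V_6, V_8, V_9, V_11, V_12, V_13, V_14}, which has 11 nodes.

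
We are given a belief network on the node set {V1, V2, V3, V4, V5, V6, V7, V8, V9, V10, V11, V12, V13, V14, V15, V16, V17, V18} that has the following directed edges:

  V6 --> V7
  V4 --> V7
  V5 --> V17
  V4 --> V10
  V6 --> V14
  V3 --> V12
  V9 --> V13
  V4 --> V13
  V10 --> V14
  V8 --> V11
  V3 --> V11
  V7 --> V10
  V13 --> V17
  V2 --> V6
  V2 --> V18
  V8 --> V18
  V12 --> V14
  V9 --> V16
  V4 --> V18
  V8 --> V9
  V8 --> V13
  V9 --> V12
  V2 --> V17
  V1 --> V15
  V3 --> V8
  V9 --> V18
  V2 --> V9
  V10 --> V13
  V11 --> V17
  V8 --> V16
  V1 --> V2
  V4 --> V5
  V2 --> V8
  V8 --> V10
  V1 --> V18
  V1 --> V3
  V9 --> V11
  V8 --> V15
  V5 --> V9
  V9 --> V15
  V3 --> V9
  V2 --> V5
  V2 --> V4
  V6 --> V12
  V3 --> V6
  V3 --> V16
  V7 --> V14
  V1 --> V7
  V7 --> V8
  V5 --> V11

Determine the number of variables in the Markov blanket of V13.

A node's Markov blanket = Pa ∪ Ch ∪ (parents of Ch other than the node itself).
V13's children: V17.
V13 has parents V4, V8, V9, V10.
For each child, the remaining parents (spouses of V13):
  V17: V2, V5, V11
MB(V13) = {V2, V4, V5, V8, V9, V10, V11, V17}, which has 8 nodes.

8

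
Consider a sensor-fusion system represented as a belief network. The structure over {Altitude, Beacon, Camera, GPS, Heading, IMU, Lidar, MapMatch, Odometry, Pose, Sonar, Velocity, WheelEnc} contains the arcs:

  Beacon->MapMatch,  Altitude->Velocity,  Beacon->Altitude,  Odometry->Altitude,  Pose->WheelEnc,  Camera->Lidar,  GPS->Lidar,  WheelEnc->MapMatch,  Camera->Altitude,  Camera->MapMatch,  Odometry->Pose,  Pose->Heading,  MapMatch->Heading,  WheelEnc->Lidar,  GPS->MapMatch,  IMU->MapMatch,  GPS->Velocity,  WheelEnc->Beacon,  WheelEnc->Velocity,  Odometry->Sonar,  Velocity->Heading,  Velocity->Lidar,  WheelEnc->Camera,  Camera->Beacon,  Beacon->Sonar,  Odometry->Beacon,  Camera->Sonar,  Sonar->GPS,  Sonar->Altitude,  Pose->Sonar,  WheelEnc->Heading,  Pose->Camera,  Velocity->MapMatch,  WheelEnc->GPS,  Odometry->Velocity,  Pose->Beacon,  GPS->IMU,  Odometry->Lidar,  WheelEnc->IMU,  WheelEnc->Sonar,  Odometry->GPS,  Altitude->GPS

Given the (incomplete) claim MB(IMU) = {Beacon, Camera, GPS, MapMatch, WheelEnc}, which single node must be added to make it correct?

Children of IMU: MapMatch.
IMU has parents GPS, WheelEnc.
For each child, the remaining parents (spouses of IMU):
  MapMatch's other parents are Beacon, Camera, GPS, Velocity, WheelEnc.
MB(IMU) = {Beacon, Camera, GPS, MapMatch, Velocity, WheelEnc}.
Comparing with the claimed set, Velocity is missing.

Velocity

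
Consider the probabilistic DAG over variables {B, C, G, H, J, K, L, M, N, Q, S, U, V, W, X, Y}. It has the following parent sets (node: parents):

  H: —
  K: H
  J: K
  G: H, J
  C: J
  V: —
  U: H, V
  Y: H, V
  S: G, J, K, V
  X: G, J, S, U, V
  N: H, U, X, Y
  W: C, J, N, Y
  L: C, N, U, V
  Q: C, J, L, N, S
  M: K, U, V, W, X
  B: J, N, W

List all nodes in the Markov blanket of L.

{C, J, N, Q, S, U, V}

By definition, MB(L) is built from L's parents, L's children, and the co-parents of L.
L has parents C, N, U, V.
L has child Q.
Co-parents of L (other parents of its children):
  Q also has parents C, J, N, S.
So the Markov blanket of L is {C, J, N, Q, S, U, V}.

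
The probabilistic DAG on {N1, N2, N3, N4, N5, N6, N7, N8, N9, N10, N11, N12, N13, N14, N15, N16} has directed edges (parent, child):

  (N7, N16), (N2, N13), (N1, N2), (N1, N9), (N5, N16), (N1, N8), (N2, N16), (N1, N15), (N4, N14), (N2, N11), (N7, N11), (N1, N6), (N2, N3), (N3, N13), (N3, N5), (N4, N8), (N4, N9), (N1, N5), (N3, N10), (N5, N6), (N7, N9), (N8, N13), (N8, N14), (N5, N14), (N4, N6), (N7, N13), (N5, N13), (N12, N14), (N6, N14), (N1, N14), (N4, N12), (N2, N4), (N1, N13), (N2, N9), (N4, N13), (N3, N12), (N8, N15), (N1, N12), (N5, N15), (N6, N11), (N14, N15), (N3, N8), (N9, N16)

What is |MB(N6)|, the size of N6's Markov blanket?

9

Ch(N6) = {N11, N14}.
Parents of N6: N1, N4, N5.
Parents of each child, excluding N6:
  N11 also has parents N2, N7.
  N14 also has parents N1, N4, N5, N8, N12.
MB(N6) = {N1, N2, N4, N5, N7, N8, N11, N12, N14}, which has 9 nodes.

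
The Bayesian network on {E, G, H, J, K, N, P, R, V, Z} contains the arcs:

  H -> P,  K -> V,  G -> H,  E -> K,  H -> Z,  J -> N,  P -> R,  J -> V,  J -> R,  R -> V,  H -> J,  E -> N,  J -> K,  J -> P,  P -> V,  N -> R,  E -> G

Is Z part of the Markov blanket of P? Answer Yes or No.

Parents of P: H, J.
P's children: R, V.
For each child, the remaining parents (spouses of P):
  R's other parents are J, N.
  V's other parents are J, K, R.
MB(P) = {H, J, K, N, R, V}; Z is not in this set.

No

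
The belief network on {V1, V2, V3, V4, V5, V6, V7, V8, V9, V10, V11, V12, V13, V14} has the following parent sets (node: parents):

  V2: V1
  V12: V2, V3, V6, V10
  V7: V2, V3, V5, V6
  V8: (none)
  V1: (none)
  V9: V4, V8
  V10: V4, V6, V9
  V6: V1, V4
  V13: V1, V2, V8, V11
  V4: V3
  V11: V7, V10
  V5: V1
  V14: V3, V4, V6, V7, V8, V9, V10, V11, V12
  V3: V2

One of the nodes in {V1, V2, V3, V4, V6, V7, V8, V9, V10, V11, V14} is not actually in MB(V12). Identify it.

Parents of V12: V2, V3, V6, V10.
V12's children: V14.
Other parents of V12's children:
  V14: V3, V4, V6, V7, V8, V9, V10, V11
MB(V12) = {V2, V3, V4, V6, V7, V8, V9, V10, V11, V14}.
V1 is neither a parent, child, nor co-parent of V12, so it does not belong.

V1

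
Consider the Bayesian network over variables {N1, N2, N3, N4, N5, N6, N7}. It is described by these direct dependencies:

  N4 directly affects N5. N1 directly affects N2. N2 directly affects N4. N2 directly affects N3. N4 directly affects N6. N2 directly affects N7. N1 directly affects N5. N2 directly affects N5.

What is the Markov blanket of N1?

{N2, N4, N5}

The Markov blanket of a node is its parents, its children, and the other parents of its children.
N1 has no parents.
Children of N1: N2, N5.
Other parents of N1's children:
  N2: no additional parents.
  N5's other parents are N2, N4.
Union: {} ∪ {N2, N5} ∪ {N2, N4} = {N2, N4, N5}.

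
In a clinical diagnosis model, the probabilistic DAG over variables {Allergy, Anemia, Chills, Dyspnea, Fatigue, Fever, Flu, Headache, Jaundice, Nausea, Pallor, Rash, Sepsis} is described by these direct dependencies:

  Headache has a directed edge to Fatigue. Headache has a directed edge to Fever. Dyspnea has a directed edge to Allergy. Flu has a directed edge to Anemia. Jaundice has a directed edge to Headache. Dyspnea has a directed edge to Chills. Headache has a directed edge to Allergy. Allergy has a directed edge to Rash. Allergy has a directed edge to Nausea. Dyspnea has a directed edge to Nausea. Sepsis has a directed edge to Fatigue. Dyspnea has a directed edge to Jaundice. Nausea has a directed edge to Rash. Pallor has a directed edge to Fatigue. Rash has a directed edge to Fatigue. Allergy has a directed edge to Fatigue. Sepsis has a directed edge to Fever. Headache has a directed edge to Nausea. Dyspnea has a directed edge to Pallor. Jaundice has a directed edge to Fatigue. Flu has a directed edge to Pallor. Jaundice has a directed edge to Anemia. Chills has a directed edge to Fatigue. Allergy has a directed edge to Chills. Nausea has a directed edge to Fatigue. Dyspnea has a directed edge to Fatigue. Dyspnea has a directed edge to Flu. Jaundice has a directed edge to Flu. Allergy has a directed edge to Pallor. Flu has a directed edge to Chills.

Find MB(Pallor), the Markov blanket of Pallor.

{Allergy, Chills, Dyspnea, Fatigue, Flu, Headache, Jaundice, Nausea, Rash, Sepsis}

The Markov blanket of a node is its parents, its children, and the other parents of its children.
Pallor has parents Allergy, Dyspnea, Flu.
Pallor has child Fatigue.
Co-parents of Pallor (other parents of its children):
  Fatigue's other parents are Allergy, Chills, Dyspnea, Headache, Jaundice, Nausea, Rash, Sepsis.
MB(Pallor) = {Allergy, Chills, Dyspnea, Fatigue, Flu, Headache, Jaundice, Nausea, Rash, Sepsis}.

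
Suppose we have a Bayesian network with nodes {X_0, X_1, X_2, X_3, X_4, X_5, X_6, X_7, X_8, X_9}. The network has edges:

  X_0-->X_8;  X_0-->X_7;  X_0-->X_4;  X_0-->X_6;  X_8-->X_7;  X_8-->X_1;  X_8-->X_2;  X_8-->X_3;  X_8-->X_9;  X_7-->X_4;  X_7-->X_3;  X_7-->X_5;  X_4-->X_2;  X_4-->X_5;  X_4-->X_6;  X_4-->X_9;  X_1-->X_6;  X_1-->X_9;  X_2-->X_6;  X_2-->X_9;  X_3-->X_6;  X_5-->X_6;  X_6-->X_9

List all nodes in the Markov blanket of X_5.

Recall MB(v) = parents ∪ children ∪ spouses, where spouses are the other parents of v's children.
X_5's parents: X_4, X_7.
Children of X_5: X_6.
For each child, the remaining parents (spouses of X_5):
  X_6's other parents are X_0, X_1, X_2, X_3, X_4.
Taking the union gives {X_0, X_1, X_2, X_3, X_4, X_6, X_7}.

{X_0, X_1, X_2, X_3, X_4, X_6, X_7}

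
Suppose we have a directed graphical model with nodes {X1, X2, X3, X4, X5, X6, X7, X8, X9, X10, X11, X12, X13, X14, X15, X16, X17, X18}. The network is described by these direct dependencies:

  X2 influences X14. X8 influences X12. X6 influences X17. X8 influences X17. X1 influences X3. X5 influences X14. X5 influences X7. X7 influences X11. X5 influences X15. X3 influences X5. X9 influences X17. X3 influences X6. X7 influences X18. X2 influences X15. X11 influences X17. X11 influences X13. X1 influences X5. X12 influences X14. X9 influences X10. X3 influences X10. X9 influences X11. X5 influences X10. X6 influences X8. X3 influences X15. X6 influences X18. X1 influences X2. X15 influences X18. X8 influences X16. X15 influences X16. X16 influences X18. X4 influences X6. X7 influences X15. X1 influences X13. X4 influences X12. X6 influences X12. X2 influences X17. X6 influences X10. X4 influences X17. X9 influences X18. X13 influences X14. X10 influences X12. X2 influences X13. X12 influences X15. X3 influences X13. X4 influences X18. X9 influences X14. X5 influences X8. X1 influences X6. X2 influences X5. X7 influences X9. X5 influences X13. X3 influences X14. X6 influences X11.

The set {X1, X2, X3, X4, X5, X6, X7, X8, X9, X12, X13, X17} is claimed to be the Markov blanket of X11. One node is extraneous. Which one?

Recall MB(v) = parents ∪ children ∪ spouses, where spouses are the other parents of v's children.
X11's children: X13, X17.
X11 has parents X6, X7, X9.
Co-parents of X11 (other parents of its children):
  X13: X1, X2, X3, X5
  X17: X2, X4, X6, X8, X9
MB(X11) = {X1, X2, X3, X4, X5, X6, X7, X8, X9, X13, X17}.
X12 is neither a parent, child, nor co-parent of X11, so it does not belong.

X12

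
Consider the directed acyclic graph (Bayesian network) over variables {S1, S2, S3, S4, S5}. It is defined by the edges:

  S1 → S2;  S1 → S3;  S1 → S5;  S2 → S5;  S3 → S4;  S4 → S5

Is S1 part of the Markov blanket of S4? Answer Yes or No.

S1 is a co-parent of S4: both are parents of S5.
So S1 ∈ MB(S4).

Yes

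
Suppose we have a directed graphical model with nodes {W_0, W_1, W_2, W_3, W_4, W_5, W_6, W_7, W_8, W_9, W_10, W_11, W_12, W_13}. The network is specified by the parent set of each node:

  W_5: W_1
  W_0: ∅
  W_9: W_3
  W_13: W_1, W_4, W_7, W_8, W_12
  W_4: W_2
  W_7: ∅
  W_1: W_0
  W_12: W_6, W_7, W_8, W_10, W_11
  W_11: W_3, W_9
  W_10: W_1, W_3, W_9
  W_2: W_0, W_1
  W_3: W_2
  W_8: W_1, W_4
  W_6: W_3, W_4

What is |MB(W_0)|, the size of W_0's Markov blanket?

Pa(W_0) = {}.
Children of W_0: W_1, W_2.
Co-parents of W_0 (other parents of its children):
  W_1: —
  W_2: W_1
MB(W_0) = {W_1, W_2}, which has 2 nodes.

2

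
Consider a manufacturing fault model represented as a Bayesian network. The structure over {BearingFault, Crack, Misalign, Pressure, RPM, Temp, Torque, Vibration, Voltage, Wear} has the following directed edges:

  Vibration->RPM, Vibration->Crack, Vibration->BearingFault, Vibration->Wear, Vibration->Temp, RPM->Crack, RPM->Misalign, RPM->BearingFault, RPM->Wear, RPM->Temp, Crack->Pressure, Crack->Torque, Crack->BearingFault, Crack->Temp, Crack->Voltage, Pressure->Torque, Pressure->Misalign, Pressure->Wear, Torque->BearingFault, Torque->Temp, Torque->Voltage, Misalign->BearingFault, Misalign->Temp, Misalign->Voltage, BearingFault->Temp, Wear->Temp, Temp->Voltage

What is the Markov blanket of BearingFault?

BearingFault's parents: Crack, Misalign, RPM, Torque, Vibration.
BearingFault has child Temp.
Co-parents of BearingFault (other parents of its children):
  Temp's other parents are Crack, Misalign, RPM, Torque, Vibration, Wear.
MB(BearingFault) = {Crack, Misalign, RPM, Temp, Torque, Vibration, Wear}.

{Crack, Misalign, RPM, Temp, Torque, Vibration, Wear}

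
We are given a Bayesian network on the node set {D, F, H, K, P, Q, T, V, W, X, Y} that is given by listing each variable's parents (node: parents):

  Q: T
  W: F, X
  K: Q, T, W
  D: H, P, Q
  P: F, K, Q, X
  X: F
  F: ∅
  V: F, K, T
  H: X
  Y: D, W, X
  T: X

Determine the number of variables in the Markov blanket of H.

Recall MB(v) = parents ∪ children ∪ spouses, where spouses are the other parents of v's children.
Parents of H: X.
Children of H: D.
Co-parents of H (other parents of its children):
  D: P, Q
MB(H) = {D, P, Q, X}, which has 4 nodes.

4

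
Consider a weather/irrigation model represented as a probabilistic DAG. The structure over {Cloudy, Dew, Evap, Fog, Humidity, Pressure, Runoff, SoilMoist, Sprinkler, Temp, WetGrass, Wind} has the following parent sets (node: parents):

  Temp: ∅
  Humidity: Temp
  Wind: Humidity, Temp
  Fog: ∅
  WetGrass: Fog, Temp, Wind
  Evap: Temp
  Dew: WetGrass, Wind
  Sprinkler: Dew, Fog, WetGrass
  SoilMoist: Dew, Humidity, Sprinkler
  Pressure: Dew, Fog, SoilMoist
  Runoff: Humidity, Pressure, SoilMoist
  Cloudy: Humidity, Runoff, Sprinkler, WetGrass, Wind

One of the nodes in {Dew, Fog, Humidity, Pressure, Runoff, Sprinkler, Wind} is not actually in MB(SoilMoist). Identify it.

Wind

Ch(SoilMoist) = {Pressure, Runoff}.
SoilMoist has parents Dew, Humidity, Sprinkler.
For each child, the remaining parents (spouses of SoilMoist):
  Pressure's other parents are Dew, Fog.
  parents(Runoff) \ {SoilMoist} = {Humidity, Pressure}.
MB(SoilMoist) = {Dew, Fog, Humidity, Pressure, Runoff, Sprinkler}.
Wind is neither a parent, child, nor co-parent of SoilMoist, so it does not belong.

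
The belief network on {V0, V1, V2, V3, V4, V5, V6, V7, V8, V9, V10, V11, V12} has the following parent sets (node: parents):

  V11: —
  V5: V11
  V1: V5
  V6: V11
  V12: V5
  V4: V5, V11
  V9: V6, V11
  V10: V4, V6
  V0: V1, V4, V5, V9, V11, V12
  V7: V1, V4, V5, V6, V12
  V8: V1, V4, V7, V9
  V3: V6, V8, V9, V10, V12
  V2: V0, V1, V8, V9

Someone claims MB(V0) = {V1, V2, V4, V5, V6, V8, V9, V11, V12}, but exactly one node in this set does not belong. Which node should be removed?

V6

V0 has parents V1, V4, V5, V9, V11, V12.
Ch(V0) = {V2}.
For each child, the remaining parents (spouses of V0):
  V2 also has parents V1, V8, V9.
MB(V0) = {V1, V2, V4, V5, V8, V9, V11, V12}.
V6 is neither a parent, child, nor co-parent of V0, so it does not belong.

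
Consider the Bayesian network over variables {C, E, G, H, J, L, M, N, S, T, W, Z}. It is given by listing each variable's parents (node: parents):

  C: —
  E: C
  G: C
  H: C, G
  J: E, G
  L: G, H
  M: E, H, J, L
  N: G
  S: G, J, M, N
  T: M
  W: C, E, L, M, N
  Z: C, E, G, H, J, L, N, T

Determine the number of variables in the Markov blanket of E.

10

Pa(E) = {C}.
E has children J, M, W, Z.
Co-parents of E (other parents of its children):
  J's other parent is G.
  M's other parents are H, J, L.
  W's other parents are C, L, M, N.
  Z's other parents are C, G, H, J, L, N, T.
MB(E) = {C, G, H, J, L, M, N, T, W, Z}, which has 10 nodes.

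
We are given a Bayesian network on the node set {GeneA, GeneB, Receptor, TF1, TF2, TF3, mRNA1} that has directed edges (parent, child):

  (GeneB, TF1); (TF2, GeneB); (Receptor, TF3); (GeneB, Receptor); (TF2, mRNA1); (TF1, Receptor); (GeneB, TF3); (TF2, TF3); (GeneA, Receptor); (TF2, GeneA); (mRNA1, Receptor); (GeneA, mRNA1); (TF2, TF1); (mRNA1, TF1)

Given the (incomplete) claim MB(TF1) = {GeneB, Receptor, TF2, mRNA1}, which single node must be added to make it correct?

GeneA

Parents of TF1: GeneB, TF2, mRNA1.
TF1 has child Receptor.
Other parents of TF1's children:
  Receptor also has parents GeneA, GeneB, mRNA1.
MB(TF1) = {GeneA, GeneB, Receptor, TF2, mRNA1}.
Comparing with the claimed set, GeneA is missing.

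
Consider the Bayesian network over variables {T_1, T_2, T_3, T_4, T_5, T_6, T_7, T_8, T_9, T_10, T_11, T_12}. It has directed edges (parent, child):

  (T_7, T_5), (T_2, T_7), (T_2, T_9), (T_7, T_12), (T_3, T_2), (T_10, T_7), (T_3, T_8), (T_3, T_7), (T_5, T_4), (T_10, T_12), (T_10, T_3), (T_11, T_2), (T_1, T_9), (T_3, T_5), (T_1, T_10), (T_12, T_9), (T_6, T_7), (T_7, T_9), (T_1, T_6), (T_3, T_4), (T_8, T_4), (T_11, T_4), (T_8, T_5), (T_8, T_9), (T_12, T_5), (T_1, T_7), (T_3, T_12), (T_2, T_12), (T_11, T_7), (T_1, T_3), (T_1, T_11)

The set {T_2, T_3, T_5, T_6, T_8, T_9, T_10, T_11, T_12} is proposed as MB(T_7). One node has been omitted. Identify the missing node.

T_1

Pa(T_7) = {T_1, T_2, T_3, T_6, T_10, T_11}.
Children of T_7: T_5, T_9, T_12.
Other parents of T_7's children:
  parents(T_12) \ {T_7} = {T_2, T_3, T_10}.
  T_5 also has parents T_3, T_8, T_12.
  parents(T_9) \ {T_7} = {T_1, T_2, T_8, T_12}.
MB(T_7) = {T_1, T_2, T_3, T_5, T_6, T_8, T_9, T_10, T_11, T_12}.
Comparing with the claimed set, T_1 is missing.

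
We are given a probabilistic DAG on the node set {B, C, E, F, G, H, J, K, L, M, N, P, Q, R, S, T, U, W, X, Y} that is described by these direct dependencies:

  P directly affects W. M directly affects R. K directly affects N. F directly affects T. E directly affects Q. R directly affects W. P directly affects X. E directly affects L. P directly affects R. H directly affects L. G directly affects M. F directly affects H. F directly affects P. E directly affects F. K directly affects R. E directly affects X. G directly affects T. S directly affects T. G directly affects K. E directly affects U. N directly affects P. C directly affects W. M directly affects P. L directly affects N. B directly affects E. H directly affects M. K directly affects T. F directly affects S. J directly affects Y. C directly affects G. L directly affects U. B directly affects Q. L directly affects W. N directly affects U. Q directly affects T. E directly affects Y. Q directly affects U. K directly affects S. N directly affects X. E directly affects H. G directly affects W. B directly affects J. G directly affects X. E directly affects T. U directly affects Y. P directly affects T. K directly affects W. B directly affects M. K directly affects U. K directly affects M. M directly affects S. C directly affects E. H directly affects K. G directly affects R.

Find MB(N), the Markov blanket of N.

N has children P, U, X.
N's parents: K, L.
For each child, the remaining parents (spouses of N):
  P also has parents F, M.
  U's other parents are E, K, L, Q.
  parents(X) \ {N} = {E, G, P}.
So the Markov blanket of N is {E, F, G, K, L, M, P, Q, U, X}.

{E, F, G, K, L, M, P, Q, U, X}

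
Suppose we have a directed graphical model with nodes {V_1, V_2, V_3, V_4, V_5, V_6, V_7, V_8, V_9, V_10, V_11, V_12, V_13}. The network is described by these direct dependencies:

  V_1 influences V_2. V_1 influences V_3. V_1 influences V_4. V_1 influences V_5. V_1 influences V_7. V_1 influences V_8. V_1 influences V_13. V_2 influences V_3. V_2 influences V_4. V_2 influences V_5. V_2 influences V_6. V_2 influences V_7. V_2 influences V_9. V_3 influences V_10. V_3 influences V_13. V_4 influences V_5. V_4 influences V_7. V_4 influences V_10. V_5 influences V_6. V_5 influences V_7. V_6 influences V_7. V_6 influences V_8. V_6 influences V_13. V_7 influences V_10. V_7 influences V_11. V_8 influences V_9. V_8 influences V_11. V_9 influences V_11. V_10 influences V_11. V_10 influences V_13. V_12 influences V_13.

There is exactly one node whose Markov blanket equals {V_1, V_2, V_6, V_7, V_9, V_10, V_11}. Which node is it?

The target node must have every member of {V_1, V_2, V_6, V_7, V_9, V_10, V_11} as a parent, child, or co-parent, and no others.
Parents of V_8: V_1, V_6; children: V_9, V_11; co-parents: V_2, V_7, V_9, V_10.
These exactly cover the given set, so the node is V_8.

V_8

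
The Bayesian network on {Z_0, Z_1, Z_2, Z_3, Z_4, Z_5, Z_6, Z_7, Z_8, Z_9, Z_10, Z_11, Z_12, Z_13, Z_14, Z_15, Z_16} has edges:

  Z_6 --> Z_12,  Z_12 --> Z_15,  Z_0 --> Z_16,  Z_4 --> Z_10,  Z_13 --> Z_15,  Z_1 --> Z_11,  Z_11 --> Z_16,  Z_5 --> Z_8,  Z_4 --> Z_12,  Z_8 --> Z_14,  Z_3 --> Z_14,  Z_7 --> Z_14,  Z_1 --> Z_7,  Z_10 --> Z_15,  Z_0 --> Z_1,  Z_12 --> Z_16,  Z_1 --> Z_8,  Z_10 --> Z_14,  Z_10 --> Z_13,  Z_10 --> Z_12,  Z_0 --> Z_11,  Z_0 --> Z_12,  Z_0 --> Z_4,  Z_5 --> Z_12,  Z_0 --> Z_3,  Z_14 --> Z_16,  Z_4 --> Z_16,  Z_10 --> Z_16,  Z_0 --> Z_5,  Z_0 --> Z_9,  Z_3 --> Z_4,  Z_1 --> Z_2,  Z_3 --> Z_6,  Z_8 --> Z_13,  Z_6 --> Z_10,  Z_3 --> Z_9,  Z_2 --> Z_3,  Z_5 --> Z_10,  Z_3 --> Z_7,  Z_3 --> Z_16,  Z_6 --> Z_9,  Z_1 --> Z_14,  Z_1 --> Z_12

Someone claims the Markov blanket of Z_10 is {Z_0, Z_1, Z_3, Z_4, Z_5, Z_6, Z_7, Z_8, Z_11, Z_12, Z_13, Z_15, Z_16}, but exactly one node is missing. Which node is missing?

Z_14

Children of Z_10: Z_12, Z_13, Z_14, Z_15, Z_16.
Pa(Z_10) = {Z_4, Z_5, Z_6}.
For each child, the remaining parents (spouses of Z_10):
  Z_12: Z_0, Z_1, Z_4, Z_5, Z_6
  Z_13: Z_8
  Z_14: Z_1, Z_3, Z_7, Z_8
  Z_15: Z_12, Z_13
  Z_16: Z_0, Z_3, Z_4, Z_11, Z_12, Z_14
MB(Z_10) = {Z_0, Z_1, Z_3, Z_4, Z_5, Z_6, Z_7, Z_8, Z_11, Z_12, Z_13, Z_14, Z_15, Z_16}.
Comparing with the claimed set, Z_14 is missing.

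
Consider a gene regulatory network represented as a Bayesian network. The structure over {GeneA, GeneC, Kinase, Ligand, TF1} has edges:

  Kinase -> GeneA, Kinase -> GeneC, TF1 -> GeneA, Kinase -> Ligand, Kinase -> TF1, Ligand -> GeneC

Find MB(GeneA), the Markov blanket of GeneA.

{Kinase, TF1}

A node's Markov blanket = Pa ∪ Ch ∪ (parents of Ch other than the node itself).
GeneA's parents: Kinase, TF1.
GeneA's children: none.
With no children, GeneA has no spouses; the co-parent set is empty.
Union: {Kinase, TF1} ∪ {} ∪ {} = {Kinase, TF1}.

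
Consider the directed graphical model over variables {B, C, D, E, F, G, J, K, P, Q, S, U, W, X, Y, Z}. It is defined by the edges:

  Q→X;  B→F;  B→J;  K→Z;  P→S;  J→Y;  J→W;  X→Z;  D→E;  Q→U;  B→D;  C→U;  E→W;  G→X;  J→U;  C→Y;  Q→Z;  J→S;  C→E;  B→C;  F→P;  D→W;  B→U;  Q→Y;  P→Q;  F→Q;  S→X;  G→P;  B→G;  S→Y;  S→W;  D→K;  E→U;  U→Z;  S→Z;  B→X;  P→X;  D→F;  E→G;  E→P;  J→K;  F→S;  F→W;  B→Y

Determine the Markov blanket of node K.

{D, J, Q, S, U, X, Z}

Ch(K) = {Z}.
Pa(K) = {D, J}.
For each child, the remaining parents (spouses of K):
  Z: Q, S, U, X
Taking the union gives {D, J, Q, S, U, X, Z}.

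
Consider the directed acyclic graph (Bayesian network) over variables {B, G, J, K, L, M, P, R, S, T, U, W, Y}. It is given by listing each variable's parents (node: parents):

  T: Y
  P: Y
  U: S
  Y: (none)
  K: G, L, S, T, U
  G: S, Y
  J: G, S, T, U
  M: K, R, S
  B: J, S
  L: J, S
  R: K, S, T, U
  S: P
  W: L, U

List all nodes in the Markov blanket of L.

{G, J, K, S, T, U, W}

L's parents: J, S.
Children of L: K, W.
Co-parents of L (other parents of its children):
  K's other parents are G, S, T, U.
  W also has parent U.
Union: {J, S} ∪ {K, W} ∪ {G, S, T, U} = {G, J, K, S, T, U, W}.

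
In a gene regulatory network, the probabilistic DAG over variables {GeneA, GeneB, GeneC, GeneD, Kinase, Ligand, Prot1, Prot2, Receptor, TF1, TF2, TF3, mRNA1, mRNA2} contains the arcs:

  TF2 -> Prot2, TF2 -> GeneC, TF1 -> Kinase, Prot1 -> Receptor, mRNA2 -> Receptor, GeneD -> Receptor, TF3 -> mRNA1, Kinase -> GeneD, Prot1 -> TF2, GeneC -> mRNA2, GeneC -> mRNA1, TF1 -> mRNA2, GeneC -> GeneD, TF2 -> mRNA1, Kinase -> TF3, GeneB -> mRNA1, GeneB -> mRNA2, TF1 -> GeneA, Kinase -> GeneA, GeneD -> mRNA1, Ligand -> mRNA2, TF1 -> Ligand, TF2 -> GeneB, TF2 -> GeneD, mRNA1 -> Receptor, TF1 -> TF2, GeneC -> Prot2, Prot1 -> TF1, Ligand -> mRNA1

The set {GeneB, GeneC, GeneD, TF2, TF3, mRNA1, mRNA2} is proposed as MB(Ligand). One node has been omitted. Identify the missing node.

TF1

Ligand's children: mRNA1, mRNA2.
Ligand has parent TF1.
Parents of each child, excluding Ligand:
  mRNA2 also has parents GeneB, GeneC, TF1.
  mRNA1's other parents are GeneB, GeneC, GeneD, TF2, TF3.
MB(Ligand) = {GeneB, GeneC, GeneD, TF1, TF2, TF3, mRNA1, mRNA2}.
Comparing with the claimed set, TF1 is missing.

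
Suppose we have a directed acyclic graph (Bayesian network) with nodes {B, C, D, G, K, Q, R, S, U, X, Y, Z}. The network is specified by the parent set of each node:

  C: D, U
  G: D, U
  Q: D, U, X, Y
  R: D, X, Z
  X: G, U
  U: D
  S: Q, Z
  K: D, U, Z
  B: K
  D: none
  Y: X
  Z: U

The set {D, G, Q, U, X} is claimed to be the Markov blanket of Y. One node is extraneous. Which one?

G

Pa(Y) = {X}.
Y has child Q.
Parents of each child, excluding Y:
  Q's other parents are D, U, X.
MB(Y) = {D, Q, U, X}.
G is neither a parent, child, nor co-parent of Y, so it does not belong.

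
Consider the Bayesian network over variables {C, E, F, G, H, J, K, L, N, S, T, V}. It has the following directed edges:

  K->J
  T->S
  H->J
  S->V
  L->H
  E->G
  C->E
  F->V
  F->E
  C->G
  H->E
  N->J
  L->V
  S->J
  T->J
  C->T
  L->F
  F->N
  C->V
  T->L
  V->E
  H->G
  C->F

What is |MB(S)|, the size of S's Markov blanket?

9

S has children J, V.
Parents of S: T.
For each child, the remaining parents (spouses of S):
  V: C, F, L
  J: H, K, N, T
MB(S) = {C, F, H, J, K, L, N, T, V}, which has 9 nodes.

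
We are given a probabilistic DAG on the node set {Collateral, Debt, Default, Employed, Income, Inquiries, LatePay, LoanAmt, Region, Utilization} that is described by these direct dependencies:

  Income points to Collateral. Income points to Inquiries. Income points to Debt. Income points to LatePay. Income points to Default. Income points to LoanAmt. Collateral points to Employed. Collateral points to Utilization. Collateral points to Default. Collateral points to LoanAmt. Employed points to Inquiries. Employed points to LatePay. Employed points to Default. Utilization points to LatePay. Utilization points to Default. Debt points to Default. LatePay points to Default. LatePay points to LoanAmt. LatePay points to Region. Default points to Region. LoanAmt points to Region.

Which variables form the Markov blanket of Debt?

A node's Markov blanket = Pa ∪ Ch ∪ (parents of Ch other than the node itself).
Pa(Debt) = {Income}.
Children of Debt: Default.
For each child, the remaining parents (spouses of Debt):
  Default: Collateral, Employed, Income, LatePay, Utilization
So the Markov blanket of Debt is {Collateral, Default, Employed, Income, LatePay, Utilization}.

{Collateral, Default, Employed, Income, LatePay, Utilization}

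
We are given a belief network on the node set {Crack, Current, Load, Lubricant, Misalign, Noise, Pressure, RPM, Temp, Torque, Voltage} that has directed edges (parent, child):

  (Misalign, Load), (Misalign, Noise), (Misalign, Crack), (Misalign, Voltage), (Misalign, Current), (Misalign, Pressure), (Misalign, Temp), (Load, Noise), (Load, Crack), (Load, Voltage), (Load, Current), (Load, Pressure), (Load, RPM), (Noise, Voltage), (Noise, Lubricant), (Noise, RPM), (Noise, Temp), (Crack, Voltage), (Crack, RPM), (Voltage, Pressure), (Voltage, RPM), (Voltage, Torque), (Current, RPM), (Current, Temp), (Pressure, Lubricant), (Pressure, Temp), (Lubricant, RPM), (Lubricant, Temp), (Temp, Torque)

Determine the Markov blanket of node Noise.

{Crack, Current, Load, Lubricant, Misalign, Pressure, RPM, Temp, Voltage}

Pa(Noise) = {Load, Misalign}.
Noise has children Lubricant, RPM, Temp, Voltage.
Co-parents of Noise (other parents of its children):
  Voltage's other parents are Crack, Load, Misalign.
  Lubricant also has parent Pressure.
  RPM's other parents are Crack, Current, Load, Lubricant, Voltage.
  parents(Temp) \ {Noise} = {Current, Lubricant, Misalign, Pressure}.
So the Markov blanket of Noise is {Crack, Current, Load, Lubricant, Misalign, Pressure, RPM, Temp, Voltage}.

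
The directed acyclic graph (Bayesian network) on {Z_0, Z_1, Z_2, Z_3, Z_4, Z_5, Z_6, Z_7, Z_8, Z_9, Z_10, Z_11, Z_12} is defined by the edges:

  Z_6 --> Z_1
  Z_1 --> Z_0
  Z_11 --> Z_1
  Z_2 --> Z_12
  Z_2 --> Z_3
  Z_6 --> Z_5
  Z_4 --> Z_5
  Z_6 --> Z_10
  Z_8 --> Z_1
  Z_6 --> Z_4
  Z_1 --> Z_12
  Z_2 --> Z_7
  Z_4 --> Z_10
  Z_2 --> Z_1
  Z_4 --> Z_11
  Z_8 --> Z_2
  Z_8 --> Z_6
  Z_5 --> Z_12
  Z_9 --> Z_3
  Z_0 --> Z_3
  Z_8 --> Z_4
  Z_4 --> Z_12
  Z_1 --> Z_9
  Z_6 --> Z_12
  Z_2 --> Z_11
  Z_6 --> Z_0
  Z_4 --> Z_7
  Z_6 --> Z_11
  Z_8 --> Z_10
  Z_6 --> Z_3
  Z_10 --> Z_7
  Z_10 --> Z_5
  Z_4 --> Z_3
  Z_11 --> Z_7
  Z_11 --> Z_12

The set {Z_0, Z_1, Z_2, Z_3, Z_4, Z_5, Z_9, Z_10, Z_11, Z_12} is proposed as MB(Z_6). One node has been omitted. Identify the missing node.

A node's Markov blanket = Pa ∪ Ch ∪ (parents of Ch other than the node itself).
Pa(Z_6) = {Z_8}.
Ch(Z_6) = {Z_0, Z_1, Z_3, Z_4, Z_5, Z_10, Z_11, Z_12}.
Parents of each child, excluding Z_6:
  Z_4: Z_8
  Z_10: Z_4, Z_8
  Z_11: Z_2, Z_4
  Z_1: Z_2, Z_8, Z_11
  Z_5: Z_4, Z_10
  Z_0: Z_1
  Z_3: Z_0, Z_2, Z_4, Z_9
  Z_12: Z_1, Z_2, Z_4, Z_5, Z_11
MB(Z_6) = {Z_0, Z_1, Z_2, Z_3, Z_4, Z_5, Z_8, Z_9, Z_10, Z_11, Z_12}.
Comparing with the claimed set, Z_8 is missing.

Z_8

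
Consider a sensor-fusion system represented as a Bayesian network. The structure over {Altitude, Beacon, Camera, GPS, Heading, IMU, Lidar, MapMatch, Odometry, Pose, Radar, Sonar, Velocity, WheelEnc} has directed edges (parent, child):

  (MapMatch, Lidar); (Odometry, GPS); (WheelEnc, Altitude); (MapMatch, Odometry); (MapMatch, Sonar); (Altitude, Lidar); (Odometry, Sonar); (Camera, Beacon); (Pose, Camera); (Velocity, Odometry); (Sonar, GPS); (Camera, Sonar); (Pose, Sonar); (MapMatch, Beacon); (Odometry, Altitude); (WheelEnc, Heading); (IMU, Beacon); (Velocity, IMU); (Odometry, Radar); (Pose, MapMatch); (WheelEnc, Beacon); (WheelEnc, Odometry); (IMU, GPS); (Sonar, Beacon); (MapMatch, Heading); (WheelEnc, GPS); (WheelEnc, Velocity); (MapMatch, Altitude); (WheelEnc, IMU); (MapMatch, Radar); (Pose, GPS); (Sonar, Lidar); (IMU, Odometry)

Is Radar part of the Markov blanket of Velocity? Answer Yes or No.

Velocity has parent WheelEnc.
Velocity's children: IMU, Odometry.
For each child, the remaining parents (spouses of Velocity):
  parents(IMU) \ {Velocity} = {WheelEnc}.
  parents(Odometry) \ {Velocity} = {IMU, MapMatch, WheelEnc}.
MB(Velocity) = {IMU, MapMatch, Odometry, WheelEnc}; Radar is not in this set.

No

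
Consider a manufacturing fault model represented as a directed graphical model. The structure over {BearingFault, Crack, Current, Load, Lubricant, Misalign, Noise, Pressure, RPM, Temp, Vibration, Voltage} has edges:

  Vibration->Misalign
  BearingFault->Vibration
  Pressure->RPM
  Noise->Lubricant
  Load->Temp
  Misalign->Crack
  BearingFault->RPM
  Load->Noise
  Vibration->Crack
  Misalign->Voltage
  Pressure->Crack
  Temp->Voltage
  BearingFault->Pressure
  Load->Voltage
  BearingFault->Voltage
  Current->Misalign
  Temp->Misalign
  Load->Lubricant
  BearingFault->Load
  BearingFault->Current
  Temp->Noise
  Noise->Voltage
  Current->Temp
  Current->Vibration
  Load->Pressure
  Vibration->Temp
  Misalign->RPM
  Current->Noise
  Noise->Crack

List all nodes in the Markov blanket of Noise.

By definition, MB(Noise) is built from Noise's parents, Noise's children, and the co-parents of Noise.
Noise's parents: Current, Load, Temp.
Ch(Noise) = {Crack, Lubricant, Voltage}.
Co-parents of Noise (other parents of its children):
  parents(Crack) \ {Noise} = {Misalign, Pressure, Vibration}.
  Voltage also has parents BearingFault, Load, Misalign, Temp.
  Lubricant's other parent is Load.
MB(Noise) = {BearingFault, Crack, Current, Load, Lubricant, Misalign, Pressure, Temp, Vibration, Voltage}.

{BearingFault, Crack, Current, Load, Lubricant, Misalign, Pressure, Temp, Vibration, Voltage}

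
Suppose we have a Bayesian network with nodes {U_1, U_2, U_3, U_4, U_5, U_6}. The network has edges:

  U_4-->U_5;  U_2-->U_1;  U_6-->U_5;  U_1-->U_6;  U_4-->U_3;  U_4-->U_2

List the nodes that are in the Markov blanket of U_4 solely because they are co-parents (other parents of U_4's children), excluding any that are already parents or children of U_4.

{U_6}

Children of U_4: U_2, U_3, U_5.
  U_2 has no other parent.
  U_3 has no other parent.
  parents(U_5) \ {U_4} = {U_6}.
Excluding nodes already adjacent to U_4 (U_2, U_3, U_5), the co-parent-only contribution is {U_6}.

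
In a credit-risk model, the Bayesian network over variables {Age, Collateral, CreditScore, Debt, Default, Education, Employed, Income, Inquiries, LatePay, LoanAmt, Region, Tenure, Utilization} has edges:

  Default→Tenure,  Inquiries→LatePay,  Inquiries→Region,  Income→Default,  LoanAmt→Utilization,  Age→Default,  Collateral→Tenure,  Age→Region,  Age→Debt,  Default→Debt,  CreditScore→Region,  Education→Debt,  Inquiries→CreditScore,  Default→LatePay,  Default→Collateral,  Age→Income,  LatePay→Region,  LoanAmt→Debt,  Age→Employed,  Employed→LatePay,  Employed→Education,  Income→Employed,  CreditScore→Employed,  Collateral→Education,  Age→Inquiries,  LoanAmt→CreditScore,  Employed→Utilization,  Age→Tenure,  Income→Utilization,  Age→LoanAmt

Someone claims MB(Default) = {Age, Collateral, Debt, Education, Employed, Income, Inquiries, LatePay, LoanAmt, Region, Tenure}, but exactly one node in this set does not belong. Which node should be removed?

Region

Ch(Default) = {Collateral, Debt, LatePay, Tenure}.
Default has parents Age, Income.
Other parents of Default's children:
  Collateral: no additional parents.
  Tenure also has parents Age, Collateral.
  Debt's other parents are Age, Education, LoanAmt.
  parents(LatePay) \ {Default} = {Employed, Inquiries}.
MB(Default) = {Age, Collateral, Debt, Education, Employed, Income, Inquiries, LatePay, LoanAmt, Tenure}.
Region is neither a parent, child, nor co-parent of Default, so it does not belong.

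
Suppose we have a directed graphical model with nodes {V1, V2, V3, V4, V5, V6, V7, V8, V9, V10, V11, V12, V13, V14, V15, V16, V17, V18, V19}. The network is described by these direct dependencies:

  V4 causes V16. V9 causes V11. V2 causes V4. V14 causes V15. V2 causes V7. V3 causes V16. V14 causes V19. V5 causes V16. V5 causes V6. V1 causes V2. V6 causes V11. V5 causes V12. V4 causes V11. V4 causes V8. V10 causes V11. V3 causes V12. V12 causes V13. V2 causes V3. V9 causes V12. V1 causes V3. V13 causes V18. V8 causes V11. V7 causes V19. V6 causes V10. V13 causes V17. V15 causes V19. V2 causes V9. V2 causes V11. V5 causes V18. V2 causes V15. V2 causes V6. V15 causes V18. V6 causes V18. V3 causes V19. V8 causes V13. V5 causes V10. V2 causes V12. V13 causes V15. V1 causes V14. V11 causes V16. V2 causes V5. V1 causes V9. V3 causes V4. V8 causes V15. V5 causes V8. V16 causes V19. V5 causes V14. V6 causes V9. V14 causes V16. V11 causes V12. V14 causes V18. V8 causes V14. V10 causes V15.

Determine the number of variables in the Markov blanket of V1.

Ch(V1) = {V2, V3, V9, V14}.
V1's parents: none.
Other parents of V1's children:
  V2: no additional parents.
  V3's other parent is V2.
  parents(V9) \ {V1} = {V2, V6}.
  V14's other parents are V5, V8.
MB(V1) = {V2, V3, V5, V6, V8, V9, V14}, which has 7 nodes.

7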